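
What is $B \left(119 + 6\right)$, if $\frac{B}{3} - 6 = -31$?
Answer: $-9375$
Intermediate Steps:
$B = -75$ ($B = 18 + 3 \left(-31\right) = 18 - 93 = -75$)
$B \left(119 + 6\right) = - 75 \left(119 + 6\right) = \left(-75\right) 125 = -9375$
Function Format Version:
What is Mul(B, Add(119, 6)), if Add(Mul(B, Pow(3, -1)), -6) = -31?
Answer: -9375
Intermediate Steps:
B = -75 (B = Add(18, Mul(3, -31)) = Add(18, -93) = -75)
Mul(B, Add(119, 6)) = Mul(-75, Add(119, 6)) = Mul(-75, 125) = -9375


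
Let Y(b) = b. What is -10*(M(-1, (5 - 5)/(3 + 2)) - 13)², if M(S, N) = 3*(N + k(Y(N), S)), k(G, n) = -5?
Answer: -7840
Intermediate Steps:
M(S, N) = -15 + 3*N (M(S, N) = 3*(N - 5) = 3*(-5 + N) = -15 + 3*N)
-10*(M(-1, (5 - 5)/(3 + 2)) - 13)² = -10*((-15 + 3*((5 - 5)/(3 + 2))) - 13)² = -10*((-15 + 3*(0/5)) - 13)² = -10*((-15 + 3*(0*(⅕))) - 13)² = -10*((-15 + 3*0) - 13)² = -10*((-15 + 0) - 13)² = -10*(-15 - 13)² = -10*(-28)² = -10*784 = -7840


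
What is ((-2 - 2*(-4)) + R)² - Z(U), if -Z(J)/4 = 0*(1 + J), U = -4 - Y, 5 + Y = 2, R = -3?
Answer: 9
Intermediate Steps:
Y = -3 (Y = -5 + 2 = -3)
U = -1 (U = -4 - 1*(-3) = -4 + 3 = -1)
Z(J) = 0 (Z(J) = -0*(1 + J) = -4*0 = 0)
((-2 - 2*(-4)) + R)² - Z(U) = ((-2 - 2*(-4)) - 3)² - 1*0 = ((-2 + 8) - 3)² + 0 = (6 - 3)² + 0 = 3² + 0 = 9 + 0 = 9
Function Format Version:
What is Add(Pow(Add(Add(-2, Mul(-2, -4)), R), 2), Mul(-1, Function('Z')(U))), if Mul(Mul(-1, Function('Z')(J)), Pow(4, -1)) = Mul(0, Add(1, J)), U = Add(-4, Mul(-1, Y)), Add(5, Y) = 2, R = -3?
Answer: 9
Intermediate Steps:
Y = -3 (Y = Add(-5, 2) = -3)
U = -1 (U = Add(-4, Mul(-1, -3)) = Add(-4, 3) = -1)
Function('Z')(J) = 0 (Function('Z')(J) = Mul(-4, Mul(0, Add(1, J))) = Mul(-4, 0) = 0)
Add(Pow(Add(Add(-2, Mul(-2, -4)), R), 2), Mul(-1, Function('Z')(U))) = Add(Pow(Add(Add(-2, Mul(-2, -4)), -3), 2), Mul(-1, 0)) = Add(Pow(Add(Add(-2, 8), -3), 2), 0) = Add(Pow(Add(6, -3), 2), 0) = Add(Pow(3, 2), 0) = Add(9, 0) = 9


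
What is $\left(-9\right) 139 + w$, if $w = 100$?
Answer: $-1151$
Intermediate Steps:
$\left(-9\right) 139 + w = \left(-9\right) 139 + 100 = -1251 + 100 = -1151$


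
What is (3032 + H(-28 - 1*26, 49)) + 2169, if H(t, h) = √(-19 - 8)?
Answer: 5201 + 3*I*√3 ≈ 5201.0 + 5.1962*I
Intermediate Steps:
H(t, h) = 3*I*√3 (H(t, h) = √(-27) = 3*I*√3)
(3032 + H(-28 - 1*26, 49)) + 2169 = (3032 + 3*I*√3) + 2169 = 5201 + 3*I*√3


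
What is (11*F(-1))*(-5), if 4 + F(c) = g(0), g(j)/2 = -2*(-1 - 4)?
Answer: -880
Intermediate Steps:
g(j) = 20 (g(j) = 2*(-2*(-1 - 4)) = 2*(-2*(-5)) = 2*10 = 20)
F(c) = 16 (F(c) = -4 + 20 = 16)
(11*F(-1))*(-5) = (11*16)*(-5) = 176*(-5) = -880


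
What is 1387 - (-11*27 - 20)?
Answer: 1704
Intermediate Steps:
1387 - (-11*27 - 20) = 1387 - (-297 - 20) = 1387 - 1*(-317) = 1387 + 317 = 1704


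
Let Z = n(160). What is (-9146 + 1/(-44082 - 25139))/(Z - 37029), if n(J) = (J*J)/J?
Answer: 90442181/364587007 ≈ 0.24807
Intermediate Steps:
n(J) = J (n(J) = J²/J = J)
Z = 160
(-9146 + 1/(-44082 - 25139))/(Z - 37029) = (-9146 + 1/(-44082 - 25139))/(160 - 37029) = (-9146 + 1/(-69221))/(-36869) = (-9146 - 1/69221)*(-1/36869) = -633095267/69221*(-1/36869) = 90442181/364587007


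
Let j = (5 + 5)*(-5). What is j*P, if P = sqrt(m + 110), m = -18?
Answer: -100*sqrt(23) ≈ -479.58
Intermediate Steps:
P = 2*sqrt(23) (P = sqrt(-18 + 110) = sqrt(92) = 2*sqrt(23) ≈ 9.5917)
j = -50 (j = 10*(-5) = -50)
j*P = -100*sqrt(23)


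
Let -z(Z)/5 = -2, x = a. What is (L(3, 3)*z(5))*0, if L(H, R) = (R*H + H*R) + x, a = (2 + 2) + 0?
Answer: 0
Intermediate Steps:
a = 4 (a = 4 + 0 = 4)
x = 4
z(Z) = 10 (z(Z) = -5*(-2) = 10)
L(H, R) = 4 + 2*H*R (L(H, R) = (R*H + H*R) + 4 = (H*R + H*R) + 4 = 2*H*R + 4 = 4 + 2*H*R)
(L(3, 3)*z(5))*0 = ((4 + 2*3*3)*10)*0 = ((4 + 18)*10)*0 = (22*10)*0 = 220*0 = 0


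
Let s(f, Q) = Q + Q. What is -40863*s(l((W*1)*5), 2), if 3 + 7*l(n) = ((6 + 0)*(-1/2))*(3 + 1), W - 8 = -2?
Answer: -163452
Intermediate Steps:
W = 6 (W = 8 - 2 = 6)
l(n) = -15/7 (l(n) = -3/7 + (((6 + 0)*(-1/2))*(3 + 1))/7 = -3/7 + ((6*(-1*½))*4)/7 = -3/7 + ((6*(-½))*4)/7 = -3/7 + (-3*4)/7 = -3/7 + (⅐)*(-12) = -3/7 - 12/7 = -15/7)
s(f, Q) = 2*Q
-40863*s(l((W*1)*5), 2) = -81726*2 = -40863*4 = -163452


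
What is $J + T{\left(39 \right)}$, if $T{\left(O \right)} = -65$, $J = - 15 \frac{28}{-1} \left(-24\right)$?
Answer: $-10145$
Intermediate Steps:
$J = -10080$ ($J = - 15 \cdot 28 \left(-1\right) \left(-24\right) = \left(-15\right) \left(-28\right) \left(-24\right) = 420 \left(-24\right) = -10080$)
$J + T{\left(39 \right)} = -10080 - 65 = -10145$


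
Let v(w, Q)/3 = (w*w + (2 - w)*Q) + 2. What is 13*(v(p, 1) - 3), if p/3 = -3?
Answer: 3627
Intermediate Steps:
p = -9 (p = 3*(-3) = -9)
v(w, Q) = 6 + 3*w**2 + 3*Q*(2 - w) (v(w, Q) = 3*((w*w + (2 - w)*Q) + 2) = 3*((w**2 + Q*(2 - w)) + 2) = 3*(2 + w**2 + Q*(2 - w)) = 6 + 3*w**2 + 3*Q*(2 - w))
13*(v(p, 1) - 3) = 13*((6 + 3*(-9)**2 + 6*1 - 3*1*(-9)) - 3) = 13*((6 + 3*81 + 6 + 27) - 3) = 13*((6 + 243 + 6 + 27) - 3) = 13*(282 - 3) = 13*279 = 3627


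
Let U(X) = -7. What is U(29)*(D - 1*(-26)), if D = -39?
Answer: 91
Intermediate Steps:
U(29)*(D - 1*(-26)) = -7*(-39 - 1*(-26)) = -7*(-39 + 26) = -7*(-13) = 91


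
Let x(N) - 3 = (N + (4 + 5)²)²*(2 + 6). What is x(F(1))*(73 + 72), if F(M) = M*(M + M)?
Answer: 7991675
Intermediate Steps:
F(M) = 2*M² (F(M) = M*(2*M) = 2*M²)
x(N) = 3 + 8*(81 + N)² (x(N) = 3 + (N + (4 + 5)²)²*(2 + 6) = 3 + (N + 9²)²*8 = 3 + (N + 81)²*8 = 3 + (81 + N)²*8 = 3 + 8*(81 + N)²)
x(F(1))*(73 + 72) = (3 + 8*(81 + 2*1²)²)*(73 + 72) = (3 + 8*(81 + 2*1)²)*145 = (3 + 8*(81 + 2)²)*145 = (3 + 8*83²)*145 = (3 + 8*6889)*145 = (3 + 55112)*145 = 55115*145 = 7991675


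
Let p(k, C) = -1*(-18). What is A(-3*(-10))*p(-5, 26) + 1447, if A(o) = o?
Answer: 1987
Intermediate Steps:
p(k, C) = 18
A(-3*(-10))*p(-5, 26) + 1447 = -3*(-10)*18 + 1447 = 30*18 + 1447 = 540 + 1447 = 1987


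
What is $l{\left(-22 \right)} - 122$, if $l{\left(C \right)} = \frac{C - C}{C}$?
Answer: $-122$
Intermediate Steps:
$l{\left(C \right)} = 0$ ($l{\left(C \right)} = \frac{0}{C} = 0$)
$l{\left(-22 \right)} - 122 = 0 - 122 = -122$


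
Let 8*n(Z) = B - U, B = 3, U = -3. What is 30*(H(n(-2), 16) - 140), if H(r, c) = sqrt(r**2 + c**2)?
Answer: -4200 + 15*sqrt(4105)/2 ≈ -3719.5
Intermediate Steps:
n(Z) = 3/4 (n(Z) = (3 - 1*(-3))/8 = (3 + 3)/8 = (1/8)*6 = 3/4)
H(r, c) = sqrt(c**2 + r**2)
30*(H(n(-2), 16) - 140) = 30*(sqrt(16**2 + (3/4)**2) - 140) = 30*(sqrt(256 + 9/16) - 140) = 30*(sqrt(4105/16) - 140) = 30*(sqrt(4105)/4 - 140) = 30*(-140 + sqrt(4105)/4) = -4200 + 15*sqrt(4105)/2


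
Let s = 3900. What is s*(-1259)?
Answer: -4910100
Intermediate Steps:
s*(-1259) = 3900*(-1259) = -4910100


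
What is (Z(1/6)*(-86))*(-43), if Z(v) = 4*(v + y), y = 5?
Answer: 229276/3 ≈ 76425.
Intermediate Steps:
Z(v) = 20 + 4*v (Z(v) = 4*(v + 5) = 4*(5 + v) = 20 + 4*v)
(Z(1/6)*(-86))*(-43) = ((20 + 4/6)*(-86))*(-43) = ((20 + 4*(⅙))*(-86))*(-43) = ((20 + ⅔)*(-86))*(-43) = ((62/3)*(-86))*(-43) = -5332/3*(-43) = 229276/3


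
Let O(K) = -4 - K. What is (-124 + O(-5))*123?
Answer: -15129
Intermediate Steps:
(-124 + O(-5))*123 = (-124 + (-4 - 1*(-5)))*123 = (-124 + (-4 + 5))*123 = (-124 + 1)*123 = -123*123 = -15129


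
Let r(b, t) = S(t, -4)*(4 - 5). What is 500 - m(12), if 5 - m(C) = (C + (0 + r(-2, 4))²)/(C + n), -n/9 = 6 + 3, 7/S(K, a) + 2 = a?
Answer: 1229099/2484 ≈ 494.81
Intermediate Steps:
S(K, a) = 7/(-2 + a)
r(b, t) = 7/6 (r(b, t) = (7/(-2 - 4))*(4 - 5) = (7/(-6))*(-1) = (7*(-⅙))*(-1) = -7/6*(-1) = 7/6)
n = -81 (n = -9*(6 + 3) = -9*9 = -81)
m(C) = 5 - (49/36 + C)/(-81 + C) (m(C) = 5 - (C + (0 + 7/6)²)/(C - 81) = 5 - (C + (7/6)²)/(-81 + C) = 5 - (C + 49/36)/(-81 + C) = 5 - (49/36 + C)/(-81 + C))
500 - m(12) = 500 - (-14629 + 144*12)/(36*(-81 + 12)) = 500 - (-14629 + 1728)/(36*(-69)) = 500 - (-1)*(-12901)/(36*69) = 500 - 1*12901/2484 = 500 - 12901/2484 = 1229099/2484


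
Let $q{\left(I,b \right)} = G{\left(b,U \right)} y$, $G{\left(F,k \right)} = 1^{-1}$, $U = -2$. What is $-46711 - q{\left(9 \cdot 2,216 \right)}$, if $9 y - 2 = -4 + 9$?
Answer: $- \frac{420406}{9} \approx -46712.0$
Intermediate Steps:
$G{\left(F,k \right)} = 1$
$y = \frac{7}{9}$ ($y = \frac{2}{9} + \frac{-4 + 9}{9} = \frac{2}{9} + \frac{1}{9} \cdot 5 = \frac{2}{9} + \frac{5}{9} = \frac{7}{9} \approx 0.77778$)
$q{\left(I,b \right)} = \frac{7}{9}$ ($q{\left(I,b \right)} = 1 \cdot \frac{7}{9} = \frac{7}{9}$)
$-46711 - q{\left(9 \cdot 2,216 \right)} = -46711 - \frac{7}{9} = - \frac{420406}{9}$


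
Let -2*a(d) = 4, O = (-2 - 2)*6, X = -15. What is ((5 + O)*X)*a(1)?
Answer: -570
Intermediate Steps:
O = -24 (O = -4*6 = -24)
a(d) = -2 (a(d) = -½*4 = -2)
((5 + O)*X)*a(1) = ((5 - 24)*(-15))*(-2) = -19*(-15)*(-2) = 285*(-2) = -570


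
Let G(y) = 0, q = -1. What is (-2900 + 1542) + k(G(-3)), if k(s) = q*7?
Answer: -1365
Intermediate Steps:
k(s) = -7 (k(s) = -1*7 = -7)
(-2900 + 1542) + k(G(-3)) = (-2900 + 1542) - 7 = -1358 - 7 = -1365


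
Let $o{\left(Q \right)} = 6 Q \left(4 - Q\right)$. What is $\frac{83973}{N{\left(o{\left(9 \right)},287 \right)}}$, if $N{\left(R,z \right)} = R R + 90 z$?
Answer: $\frac{27991}{32910} \approx 0.85053$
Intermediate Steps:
$o{\left(Q \right)} = 6 Q \left(4 - Q\right)$
$N{\left(R,z \right)} = R^{2} + 90 z$
$\frac{83973}{N{\left(o{\left(9 \right)},287 \right)}} = \frac{83973}{\left(6 \cdot 9 \left(4 - 9\right)\right)^{2} + 90 \cdot 287} = \frac{83973}{\left(6 \cdot 9 \left(4 - 9\right)\right)^{2} + 25830} = \frac{83973}{\left(6 \cdot 9 \left(-5\right)\right)^{2} + 25830} = \frac{83973}{\left(-270\right)^{2} + 25830} = \frac{83973}{72900 + 25830} = \frac{83973}{98730} = 83973 \cdot \frac{1}{98730} = \frac{27991}{32910}$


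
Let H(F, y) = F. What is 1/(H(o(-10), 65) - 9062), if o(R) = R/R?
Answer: -1/9061 ≈ -0.00011036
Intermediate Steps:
o(R) = 1
1/(H(o(-10), 65) - 9062) = 1/(1 - 9062) = 1/(-9061) = -1/9061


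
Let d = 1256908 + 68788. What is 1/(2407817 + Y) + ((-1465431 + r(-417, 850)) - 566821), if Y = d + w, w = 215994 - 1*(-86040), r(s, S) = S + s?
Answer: -8199501069992/4035547 ≈ -2.0318e+6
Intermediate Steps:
d = 1325696
w = 302034 (w = 215994 + 86040 = 302034)
Y = 1627730 (Y = 1325696 + 302034 = 1627730)
1/(2407817 + Y) + ((-1465431 + r(-417, 850)) - 566821) = 1/(2407817 + 1627730) + ((-1465431 + (850 - 417)) - 566821) = 1/4035547 + ((-1465431 + 433) - 566821) = 1/4035547 + (-1464998 - 566821) = 1/4035547 - 2031819 = -8199501069992/4035547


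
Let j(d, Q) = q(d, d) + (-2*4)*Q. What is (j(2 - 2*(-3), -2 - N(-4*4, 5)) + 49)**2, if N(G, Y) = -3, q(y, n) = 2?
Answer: 1849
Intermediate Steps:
j(d, Q) = 2 - 8*Q (j(d, Q) = 2 + (-2*4)*Q = 2 - 8*Q)
(j(2 - 2*(-3), -2 - N(-4*4, 5)) + 49)**2 = ((2 - 8*(-2 - 1*(-3))) + 49)**2 = ((2 - 8*(-2 + 3)) + 49)**2 = ((2 - 8*1) + 49)**2 = ((2 - 8) + 49)**2 = (-6 + 49)**2 = 43**2 = 1849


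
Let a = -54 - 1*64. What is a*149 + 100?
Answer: -17482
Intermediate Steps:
a = -118 (a = -54 - 64 = -118)
a*149 + 100 = -118*149 + 100 = -17582 + 100 = -17482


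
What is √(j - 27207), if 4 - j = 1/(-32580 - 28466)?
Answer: I*√101375083736502/61046 ≈ 164.93*I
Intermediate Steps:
j = 244185/61046 (j = 4 - 1/(-32580 - 28466) = 4 - 1/(-61046) = 4 - 1*(-1/61046) = 4 + 1/61046 = 244185/61046 ≈ 4.0000)
√(j - 27207) = √(244185/61046 - 27207) = √(-1660634337/61046) = I*√101375083736502/61046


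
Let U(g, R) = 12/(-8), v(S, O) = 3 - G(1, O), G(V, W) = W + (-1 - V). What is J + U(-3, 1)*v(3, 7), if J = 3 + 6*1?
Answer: 12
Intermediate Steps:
G(V, W) = -1 + W - V
v(S, O) = 5 - O (v(S, O) = 3 - (-1 + O - 1*1) = 3 - (-1 + O - 1) = 3 - (-2 + O) = 3 + (2 - O) = 5 - O)
J = 9 (J = 3 + 6 = 9)
U(g, R) = -3/2 (U(g, R) = 12*(-1/8) = -3/2)
J + U(-3, 1)*v(3, 7) = 9 - 3*(5 - 1*7)/2 = 9 - 3*(5 - 7)/2 = 9 - 3/2*(-2) = 9 + 3 = 12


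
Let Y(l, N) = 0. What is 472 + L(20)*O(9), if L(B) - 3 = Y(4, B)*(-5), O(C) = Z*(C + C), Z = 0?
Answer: 472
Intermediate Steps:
O(C) = 0 (O(C) = 0*(C + C) = 0*(2*C) = 0)
L(B) = 3 (L(B) = 3 + 0*(-5) = 3 + 0 = 3)
472 + L(20)*O(9) = 472 + 3*0 = 472 + 0 = 472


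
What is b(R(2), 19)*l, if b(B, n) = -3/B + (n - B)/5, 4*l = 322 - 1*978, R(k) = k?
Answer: -1558/5 ≈ -311.60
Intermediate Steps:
l = -164 (l = (322 - 1*978)/4 = (322 - 978)/4 = (1/4)*(-656) = -164)
b(B, n) = -3/B - B/5 + n/5 (b(B, n) = -3/B + (n - B)*(1/5) = -3/B + (-B/5 + n/5) = -3/B - B/5 + n/5)
b(R(2), 19)*l = (-3/2 - 1/5*2 + (1/5)*19)*(-164) = (-3*1/2 - 2/5 + 19/5)*(-164) = (-3/2 - 2/5 + 19/5)*(-164) = (19/10)*(-164) = -1558/5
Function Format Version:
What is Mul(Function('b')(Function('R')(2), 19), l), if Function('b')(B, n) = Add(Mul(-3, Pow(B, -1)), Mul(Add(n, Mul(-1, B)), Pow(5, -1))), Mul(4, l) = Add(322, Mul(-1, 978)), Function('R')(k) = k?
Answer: Rational(-1558, 5) ≈ -311.60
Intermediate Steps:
l = -164 (l = Mul(Rational(1, 4), Add(322, Mul(-1, 978))) = Mul(Rational(1, 4), Add(322, -978)) = Mul(Rational(1, 4), -656) = -164)
Function('b')(B, n) = Add(Mul(-3, Pow(B, -1)), Mul(Rational(-1, 5), B), Mul(Rational(1, 5), n)) (Function('b')(B, n) = Add(Mul(-3, Pow(B, -1)), Mul(Add(n, Mul(-1, B)), Rational(1, 5))) = Add(Mul(-3, Pow(B, -1)), Add(Mul(Rational(-1, 5), B), Mul(Rational(1, 5), n))) = Add(Mul(-3, Pow(B, -1)), Mul(Rational(-1, 5), B), Mul(Rational(1, 5), n)))
Mul(Function('b')(Function('R')(2), 19), l) = Mul(Add(Mul(-3, Pow(2, -1)), Mul(Rational(-1, 5), 2), Mul(Rational(1, 5), 19)), -164) = Mul(Add(Mul(-3, Rational(1, 2)), Rational(-2, 5), Rational(19, 5)), -164) = Mul(Add(Rational(-3, 2), Rational(-2, 5), Rational(19, 5)), -164) = Mul(Rational(19, 10), -164) = Rational(-1558, 5)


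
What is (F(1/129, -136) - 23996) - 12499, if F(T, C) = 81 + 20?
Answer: -36394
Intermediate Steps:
F(T, C) = 101
(F(1/129, -136) - 23996) - 12499 = (101 - 23996) - 12499 = -23895 - 12499 = -36394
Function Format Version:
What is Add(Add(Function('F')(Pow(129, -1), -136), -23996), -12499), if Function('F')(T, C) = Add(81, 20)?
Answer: -36394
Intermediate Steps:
Function('F')(T, C) = 101
Add(Add(Function('F')(Pow(129, -1), -136), -23996), -12499) = Add(Add(101, -23996), -12499) = Add(-23895, -12499) = -36394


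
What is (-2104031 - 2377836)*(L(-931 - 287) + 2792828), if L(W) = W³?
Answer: 8085912858187268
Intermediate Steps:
(-2104031 - 2377836)*(L(-931 - 287) + 2792828) = (-2104031 - 2377836)*((-931 - 287)³ + 2792828) = -4481867*((-1218)³ + 2792828) = -4481867*(-1806932232 + 2792828) = -4481867*(-1804139404) = 8085912858187268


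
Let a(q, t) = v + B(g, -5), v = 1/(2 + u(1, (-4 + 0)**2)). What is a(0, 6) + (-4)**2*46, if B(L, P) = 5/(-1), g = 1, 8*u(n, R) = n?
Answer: 12435/17 ≈ 731.47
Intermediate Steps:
u(n, R) = n/8
v = 8/17 (v = 1/(2 + (1/8)*1) = 1/(2 + 1/8) = 1/(17/8) = 8/17 ≈ 0.47059)
B(L, P) = -5 (B(L, P) = 5*(-1) = -5)
a(q, t) = -77/17 (a(q, t) = 8/17 - 5 = -77/17)
a(0, 6) + (-4)**2*46 = -77/17 + (-4)**2*46 = -77/17 + 16*46 = -77/17 + 736 = 12435/17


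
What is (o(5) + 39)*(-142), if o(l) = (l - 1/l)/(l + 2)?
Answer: -197238/35 ≈ -5635.4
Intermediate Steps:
o(l) = (l - 1/l)/(2 + l)
(o(5) + 39)*(-142) = ((-1 + 5**2)/(5*(2 + 5)) + 39)*(-142) = ((1/5)*(-1 + 25)/7 + 39)*(-142) = ((1/5)*(1/7)*24 + 39)*(-142) = (24/35 + 39)*(-142) = (1389/35)*(-142) = -197238/35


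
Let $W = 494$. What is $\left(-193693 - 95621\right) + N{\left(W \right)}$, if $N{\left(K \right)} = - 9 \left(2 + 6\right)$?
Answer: $-289386$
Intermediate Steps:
$N{\left(K \right)} = -72$ ($N{\left(K \right)} = \left(-9\right) 8 = -72$)
$\left(-193693 - 95621\right) + N{\left(W \right)} = \left(-193693 - 95621\right) - 72 = -289314 - 72 = -289386$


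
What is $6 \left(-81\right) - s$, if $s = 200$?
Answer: $-686$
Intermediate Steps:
$6 \left(-81\right) - s = 6 \left(-81\right) - 200 = -486 - 200 = -686$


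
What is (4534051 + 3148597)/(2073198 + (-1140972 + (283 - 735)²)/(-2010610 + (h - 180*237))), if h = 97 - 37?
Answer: 1971761212510/532088975281 ≈ 3.7057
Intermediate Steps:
h = 60
(4534051 + 3148597)/(2073198 + (-1140972 + (283 - 735)²)/(-2010610 + (h - 180*237))) = (4534051 + 3148597)/(2073198 + (-1140972 + (283 - 735)²)/(-2010610 + (60 - 180*237))) = 7682648/(2073198 + (-1140972 + (-452)²)/(-2010610 + (60 - 42660))) = 7682648/(2073198 + (-1140972 + 204304)/(-2010610 - 42600)) = 7682648/(2073198 - 936668/(-2053210)) = 7682648/(2073198 - 936668*(-1/2053210)) = 7682648/(2073198 + 468334/1026605) = 7682648/(2128355901124/1026605) = 7682648*(1026605/2128355901124) = 1971761212510/532088975281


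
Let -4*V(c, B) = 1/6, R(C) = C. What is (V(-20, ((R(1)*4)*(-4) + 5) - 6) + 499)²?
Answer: 143400625/576 ≈ 2.4896e+5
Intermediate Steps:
V(c, B) = -1/24 (V(c, B) = -¼/6 = -¼*⅙ = -1/24)
(V(-20, ((R(1)*4)*(-4) + 5) - 6) + 499)² = (-1/24 + 499)² = (11975/24)² = 143400625/576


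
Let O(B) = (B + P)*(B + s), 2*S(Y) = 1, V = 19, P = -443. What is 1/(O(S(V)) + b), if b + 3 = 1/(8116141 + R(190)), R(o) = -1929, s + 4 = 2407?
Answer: -4057106/4314942186235 ≈ -9.4025e-7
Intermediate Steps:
s = 2403 (s = -4 + 2407 = 2403)
S(Y) = ½ (S(Y) = (½)*1 = ½)
b = -24342635/8114212 (b = -3 + 1/(8116141 - 1929) = -3 + 1/8114212 = -24342635/8114212 ≈ -3.0000)
O(B) = (-443 + B)*(2403 + B) (O(B) = (B - 443)*(B + 2403) = (-443 + B)*(2403 + B))
1/(O(S(V)) + b) = 1/((-1064529 + (½)² + 1960*(½)) - 24342635/8114212) = 1/((-1064529 + ¼ + 980) - 24342635/8114212) = 1/(-4254195/4 - 24342635/8114212) = 1/(-4314942186235/4057106) = -4057106/4314942186235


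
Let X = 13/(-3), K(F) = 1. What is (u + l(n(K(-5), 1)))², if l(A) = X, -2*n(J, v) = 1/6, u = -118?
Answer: 134689/9 ≈ 14965.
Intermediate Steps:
n(J, v) = -1/12 (n(J, v) = -½/6 = -½*⅙ = -1/12)
X = -13/3 (X = 13*(-⅓) = -13/3 ≈ -4.3333)
l(A) = -13/3
(u + l(n(K(-5), 1)))² = (-118 - 13/3)² = (-367/3)² = 134689/9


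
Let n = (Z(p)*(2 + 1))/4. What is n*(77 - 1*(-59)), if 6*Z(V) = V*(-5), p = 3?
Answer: -255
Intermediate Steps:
Z(V) = -5*V/6 (Z(V) = (V*(-5))/6 = (-5*V)/6 = -5*V/6)
n = -15/8 (n = ((-⅚*3)*(2 + 1))/4 = -5/2*3*(¼) = -15/2*¼ = -15/8 ≈ -1.8750)
n*(77 - 1*(-59)) = -15*(77 - 1*(-59))/8 = -15*(77 + 59)/8 = -15/8*136 = -255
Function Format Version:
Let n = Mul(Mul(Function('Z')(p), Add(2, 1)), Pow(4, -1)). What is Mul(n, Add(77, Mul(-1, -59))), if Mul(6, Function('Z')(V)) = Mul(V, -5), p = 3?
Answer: -255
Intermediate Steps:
Function('Z')(V) = Mul(Rational(-5, 6), V) (Function('Z')(V) = Mul(Rational(1, 6), Mul(V, -5)) = Mul(Rational(1, 6), Mul(-5, V)) = Mul(Rational(-5, 6), V))
n = Rational(-15, 8) (n = Mul(Mul(Mul(Rational(-5, 6), 3), Add(2, 1)), Pow(4, -1)) = Mul(Mul(Rational(-5, 2), 3), Rational(1, 4)) = Mul(Rational(-15, 2), Rational(1, 4)) = Rational(-15, 8) ≈ -1.8750)
Mul(n, Add(77, Mul(-1, -59))) = Mul(Rational(-15, 8), Add(77, Mul(-1, -59))) = Mul(Rational(-15, 8), Add(77, 59)) = Mul(Rational(-15, 8), 136) = -255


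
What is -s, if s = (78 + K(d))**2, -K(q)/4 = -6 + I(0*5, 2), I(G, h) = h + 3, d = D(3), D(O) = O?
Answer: -6724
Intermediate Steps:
d = 3
I(G, h) = 3 + h
K(q) = 4 (K(q) = -4*(-6 + (3 + 2)) = -4*(-6 + 5) = -4*(-1) = 4)
s = 6724 (s = (78 + 4)**2 = 82**2 = 6724)
-s = -1*6724 = -6724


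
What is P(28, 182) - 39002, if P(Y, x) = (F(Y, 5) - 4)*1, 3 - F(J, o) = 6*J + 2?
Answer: -39173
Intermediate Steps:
F(J, o) = 1 - 6*J (F(J, o) = 3 - (6*J + 2) = 3 - (2 + 6*J) = 3 + (-2 - 6*J) = 1 - 6*J)
P(Y, x) = -3 - 6*Y (P(Y, x) = ((1 - 6*Y) - 4)*1 = (-3 - 6*Y)*1 = -3 - 6*Y)
P(28, 182) - 39002 = (-3 - 6*28) - 39002 = (-3 - 168) - 39002 = -171 - 39002 = -39173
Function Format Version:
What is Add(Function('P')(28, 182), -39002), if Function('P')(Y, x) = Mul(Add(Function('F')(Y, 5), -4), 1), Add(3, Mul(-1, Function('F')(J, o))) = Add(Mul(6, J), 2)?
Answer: -39173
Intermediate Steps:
Function('F')(J, o) = Add(1, Mul(-6, J)) (Function('F')(J, o) = Add(3, Mul(-1, Add(Mul(6, J), 2))) = Add(3, Mul(-1, Add(2, Mul(6, J)))) = Add(3, Add(-2, Mul(-6, J))) = Add(1, Mul(-6, J)))
Function('P')(Y, x) = Add(-3, Mul(-6, Y)) (Function('P')(Y, x) = Mul(Add(Add(1, Mul(-6, Y)), -4), 1) = Mul(Add(-3, Mul(-6, Y)), 1) = Add(-3, Mul(-6, Y)))
Add(Function('P')(28, 182), -39002) = Add(Add(-3, Mul(-6, 28)), -39002) = Add(Add(-3, -168), -39002) = Add(-171, -39002) = -39173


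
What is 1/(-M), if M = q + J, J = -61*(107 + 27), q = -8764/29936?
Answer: 7484/61176407 ≈ 0.00012233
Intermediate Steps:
q = -2191/7484 (q = -8764*1/29936 = -2191/7484 ≈ -0.29276)
J = -8174 (J = -61*134 = -8174)
M = -61176407/7484 (M = -2191/7484 - 8174 = -61176407/7484 ≈ -8174.3)
1/(-M) = 1/(-1*(-61176407/7484)) = 1/(61176407/7484) = 7484/61176407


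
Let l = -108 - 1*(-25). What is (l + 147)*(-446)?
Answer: -28544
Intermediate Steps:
l = -83 (l = -108 + 25 = -83)
(l + 147)*(-446) = (-83 + 147)*(-446) = 64*(-446) = -28544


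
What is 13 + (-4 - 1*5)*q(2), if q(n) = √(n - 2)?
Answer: 13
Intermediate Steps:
q(n) = √(-2 + n)
13 + (-4 - 1*5)*q(2) = 13 + (-4 - 1*5)*√(-2 + 2) = 13 + (-4 - 5)*√0 = 13 - 9*0 = 13 + 0 = 13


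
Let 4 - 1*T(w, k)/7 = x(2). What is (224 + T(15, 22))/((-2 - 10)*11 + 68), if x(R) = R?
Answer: -119/32 ≈ -3.7188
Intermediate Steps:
T(w, k) = 14 (T(w, k) = 28 - 7*2 = 28 - 14 = 14)
(224 + T(15, 22))/((-2 - 10)*11 + 68) = (224 + 14)/((-2 - 10)*11 + 68) = 238/(-12*11 + 68) = 238/(-132 + 68) = 238/(-64) = 238*(-1/64) = -119/32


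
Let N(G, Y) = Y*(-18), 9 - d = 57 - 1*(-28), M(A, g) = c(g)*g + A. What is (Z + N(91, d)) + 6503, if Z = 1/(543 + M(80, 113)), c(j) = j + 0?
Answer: 105408433/13392 ≈ 7871.0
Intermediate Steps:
c(j) = j
M(A, g) = A + g² (M(A, g) = g*g + A = g² + A = A + g²)
Z = 1/13392 (Z = 1/(543 + (80 + 113²)) = 1/(543 + (80 + 12769)) = 1/(543 + 12849) = 1/13392 ≈ 7.4671e-5)
d = -76 (d = 9 - (57 - 1*(-28)) = 9 - (57 + 28) = 9 - 1*85 = 9 - 85 = -76)
N(G, Y) = -18*Y
(Z + N(91, d)) + 6503 = (1/13392 - 18*(-76)) + 6503 = (1/13392 + 1368) + 6503 = 18320257/13392 + 6503 = 105408433/13392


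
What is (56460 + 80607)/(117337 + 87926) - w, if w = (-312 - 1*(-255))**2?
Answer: -222254140/68421 ≈ -3248.3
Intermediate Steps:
w = 3249 (w = (-312 + 255)**2 = (-57)**2 = 3249)
(56460 + 80607)/(117337 + 87926) - w = (56460 + 80607)/(117337 + 87926) - 1*3249 = 137067/205263 - 3249 = 137067*(1/205263) - 3249 = 45689/68421 - 3249 = -222254140/68421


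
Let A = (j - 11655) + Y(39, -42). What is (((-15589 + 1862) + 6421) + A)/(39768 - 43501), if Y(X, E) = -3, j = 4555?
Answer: 14409/3733 ≈ 3.8599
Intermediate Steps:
A = -7103 (A = (4555 - 11655) - 3 = -7100 - 3 = -7103)
(((-15589 + 1862) + 6421) + A)/(39768 - 43501) = (((-15589 + 1862) + 6421) - 7103)/(39768 - 43501) = ((-13727 + 6421) - 7103)/(-3733) = (-7306 - 7103)*(-1/3733) = -14409*(-1/3733) = 14409/3733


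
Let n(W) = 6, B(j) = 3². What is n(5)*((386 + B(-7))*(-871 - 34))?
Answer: -2144850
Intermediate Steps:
B(j) = 9
n(5)*((386 + B(-7))*(-871 - 34)) = 6*((386 + 9)*(-871 - 34)) = 6*(395*(-905)) = 6*(-357475) = -2144850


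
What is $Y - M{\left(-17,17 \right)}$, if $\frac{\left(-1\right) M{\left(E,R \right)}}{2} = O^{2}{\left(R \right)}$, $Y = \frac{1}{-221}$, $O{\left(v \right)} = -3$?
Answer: $\frac{3977}{221} \approx 17.995$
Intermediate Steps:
$Y = - \frac{1}{221} \approx -0.0045249$
$M{\left(E,R \right)} = -18$ ($M{\left(E,R \right)} = - 2 \left(-3\right)^{2} = \left(-2\right) 9 = -18$)
$Y - M{\left(-17,17 \right)} = - \frac{1}{221} - -18 = - \frac{1}{221} + 18 = \frac{3977}{221}$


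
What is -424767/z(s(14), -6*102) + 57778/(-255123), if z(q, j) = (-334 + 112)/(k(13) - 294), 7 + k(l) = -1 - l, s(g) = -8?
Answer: -11378626566377/18879102 ≈ -6.0271e+5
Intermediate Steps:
k(l) = -8 - l (k(l) = -7 + (-1 - l) = -8 - l)
z(q, j) = 74/105 (z(q, j) = (-334 + 112)/((-8 - 1*13) - 294) = -222/((-8 - 13) - 294) = -222/(-21 - 294) = -222/(-315) = -222*(-1/315) = 74/105)
-424767/z(s(14), -6*102) + 57778/(-255123) = -424767/74/105 + 57778/(-255123) = -424767*105/74 + 57778*(-1/255123) = -44600535/74 - 57778/255123 = -11378626566377/18879102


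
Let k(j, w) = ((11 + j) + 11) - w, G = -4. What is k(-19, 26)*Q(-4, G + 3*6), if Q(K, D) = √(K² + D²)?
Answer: -46*√53 ≈ -334.89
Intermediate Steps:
Q(K, D) = √(D² + K²)
k(j, w) = 22 + j - w (k(j, w) = (22 + j) - w = 22 + j - w)
k(-19, 26)*Q(-4, G + 3*6) = (22 - 19 - 1*26)*√((-4 + 3*6)² + (-4)²) = (22 - 19 - 26)*√((-4 + 18)² + 16) = -23*√(14² + 16) = -23*√(196 + 16) = -46*√53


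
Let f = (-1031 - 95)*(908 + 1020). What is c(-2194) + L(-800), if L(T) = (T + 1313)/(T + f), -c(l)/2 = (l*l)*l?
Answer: 45871748668238591/2171728 ≈ 2.1122e+10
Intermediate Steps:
f = -2170928 (f = -1126*1928 = -2170928)
c(l) = -2*l³ (c(l) = -2*l*l*l = -2*l²*l = -2*l³)
L(T) = (1313 + T)/(-2170928 + T) (L(T) = (T + 1313)/(T - 2170928) = (1313 + T)/(-2170928 + T))
c(-2194) + L(-800) = -2*(-2194)³ + (1313 - 800)/(-2170928 - 800) = -2*(-10561117384) + 513/(-2171728) = 21122234768 - 1/2171728*513 = 21122234768 - 513/2171728 = 45871748668238591/2171728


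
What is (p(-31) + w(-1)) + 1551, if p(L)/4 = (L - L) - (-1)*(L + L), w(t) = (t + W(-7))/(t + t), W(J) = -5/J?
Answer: 9122/7 ≈ 1303.1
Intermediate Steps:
w(t) = (5/7 + t)/(2*t) (w(t) = (t - 5/(-7))/(t + t) = (t - 5*(-⅐))/((2*t)) = (t + 5/7)*(1/(2*t)) = (5/7 + t)*(1/(2*t)) = (5/7 + t)/(2*t))
p(L) = 8*L (p(L) = 4*((L - L) - (-1)*(L + L)) = 4*(0 - (-1)*2*L) = 4*(0 - (-2)*L) = 4*(0 + 2*L) = 4*(2*L) = 8*L)
(p(-31) + w(-1)) + 1551 = (8*(-31) + (1/14)*(5 + 7*(-1))/(-1)) + 1551 = (-248 + (1/14)*(-1)*(5 - 7)) + 1551 = (-248 + (1/14)*(-1)*(-2)) + 1551 = (-248 + ⅐) + 1551 = -1735/7 + 1551 = 9122/7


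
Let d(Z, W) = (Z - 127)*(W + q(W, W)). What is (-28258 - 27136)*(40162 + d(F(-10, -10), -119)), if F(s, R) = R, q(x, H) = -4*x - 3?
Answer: 461764384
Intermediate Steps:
q(x, H) = -3 - 4*x
d(Z, W) = (-127 + Z)*(-3 - 3*W) (d(Z, W) = (Z - 127)*(W + (-3 - 4*W)) = (-127 + Z)*(-3 - 3*W))
(-28258 - 27136)*(40162 + d(F(-10, -10), -119)) = (-28258 - 27136)*(40162 + (381 - 3*(-10) + 381*(-119) - 3*(-119)*(-10))) = -55394*(40162 + (381 + 30 - 45339 - 3570)) = -55394*(40162 - 48498) = -55394*(-8336) = 461764384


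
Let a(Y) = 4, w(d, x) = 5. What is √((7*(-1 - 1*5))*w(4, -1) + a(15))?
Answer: I*√206 ≈ 14.353*I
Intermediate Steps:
√((7*(-1 - 1*5))*w(4, -1) + a(15)) = √((7*(-1 - 1*5))*5 + 4) = √((7*(-1 - 5))*5 + 4) = √((7*(-6))*5 + 4) = √(-42*5 + 4) = √(-210 + 4) = √(-206) = I*√206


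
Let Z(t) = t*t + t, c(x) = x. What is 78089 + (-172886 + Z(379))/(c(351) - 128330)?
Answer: 9993780997/127979 ≈ 78089.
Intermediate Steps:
Z(t) = t + t**2 (Z(t) = t**2 + t = t + t**2)
78089 + (-172886 + Z(379))/(c(351) - 128330) = 78089 + (-172886 + 379*(1 + 379))/(351 - 128330) = 78089 + (-172886 + 379*380)/(-127979) = 78089 + (-172886 + 144020)*(-1/127979) = 78089 - 28866*(-1/127979) = 78089 + 28866/127979 = 9993780997/127979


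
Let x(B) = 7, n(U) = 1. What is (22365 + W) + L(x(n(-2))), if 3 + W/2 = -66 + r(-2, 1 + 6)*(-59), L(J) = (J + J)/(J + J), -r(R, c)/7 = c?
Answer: 28010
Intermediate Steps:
r(R, c) = -7*c
L(J) = 1 (L(J) = (2*J)/((2*J)) = (2*J)*(1/(2*J)) = 1)
W = 5644 (W = -6 + 2*(-66 - 7*(1 + 6)*(-59)) = -6 + 2*(-66 - 7*7*(-59)) = -6 + 2*(-66 - 49*(-59)) = -6 + 2*(-66 + 2891) = -6 + 2*2825 = -6 + 5650 = 5644)
(22365 + W) + L(x(n(-2))) = (22365 + 5644) + 1 = 28009 + 1 = 28010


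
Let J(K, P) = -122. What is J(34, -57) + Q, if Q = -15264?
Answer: -15386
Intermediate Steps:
J(34, -57) + Q = -122 - 15264 = -15386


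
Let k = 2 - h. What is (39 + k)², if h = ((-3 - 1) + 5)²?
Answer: 1600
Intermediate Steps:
h = 1 (h = (-4 + 5)² = 1² = 1)
k = 1 (k = 2 - 1*1 = 2 - 1 = 1)
(39 + k)² = (39 + 1)² = 40² = 1600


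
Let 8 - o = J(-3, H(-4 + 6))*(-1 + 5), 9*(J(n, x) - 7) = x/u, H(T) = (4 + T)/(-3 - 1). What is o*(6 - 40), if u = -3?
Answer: 6188/9 ≈ 687.56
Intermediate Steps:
H(T) = -1 - T/4 (H(T) = (4 + T)/(-4) = (4 + T)*(-¼) = -1 - T/4)
J(n, x) = 7 - x/27 (J(n, x) = 7 + (x/(-3))/9 = 7 + (x*(-⅓))/9 = 7 + (-x/3)/9 = 7 - x/27)
o = -182/9 (o = 8 - (7 - (-1 - (-4 + 6)/4)/27)*(-1 + 5) = 8 - (7 - (-1 - ¼*2)/27)*4 = 8 - (7 - (-1 - ½)/27)*4 = 8 - (7 - 1/27*(-3/2))*4 = 8 - (7 + 1/18)*4 = 8 - 127*4/18 = 8 - 1*254/9 = 8 - 254/9 = -182/9 ≈ -20.222)
o*(6 - 40) = -182*(6 - 40)/9 = -182/9*(-34) = 6188/9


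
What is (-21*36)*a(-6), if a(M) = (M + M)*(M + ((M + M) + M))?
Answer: -217728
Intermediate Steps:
a(M) = 8*M² (a(M) = (2*M)*(M + (2*M + M)) = (2*M)*(M + 3*M) = (2*M)*(4*M) = 8*M²)
(-21*36)*a(-6) = (-21*36)*(8*(-6)²) = -6048*36 = -756*288 = -217728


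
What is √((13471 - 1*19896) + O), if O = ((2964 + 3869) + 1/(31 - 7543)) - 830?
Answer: I*√5953382070/3756 ≈ 20.543*I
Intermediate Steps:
O = 45094535/7512 (O = (6833 + 1/(-7512)) - 830 = (6833 - 1/7512) - 830 = 51329495/7512 - 830 = 45094535/7512 ≈ 6003.0)
√((13471 - 1*19896) + O) = √((13471 - 1*19896) + 45094535/7512) = √((13471 - 19896) + 45094535/7512) = √(-6425 + 45094535/7512) = √(-3170065/7512) = I*√5953382070/3756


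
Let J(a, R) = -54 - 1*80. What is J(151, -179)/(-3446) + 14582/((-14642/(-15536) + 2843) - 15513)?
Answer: -188575650635/169566010797 ≈ -1.1121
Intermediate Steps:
J(a, R) = -134 (J(a, R) = -54 - 80 = -134)
J(151, -179)/(-3446) + 14582/((-14642/(-15536) + 2843) - 15513) = -134/(-3446) + 14582/((-14642/(-15536) + 2843) - 15513) = -134*(-1/3446) + 14582/((-14642*(-1/15536) + 2843) - 15513) = 67/1723 + 14582/((7321/7768 + 2843) - 15513) = 67/1723 + 14582/(22091745/7768 - 15513) = 67/1723 + 14582/(-98413239/7768) = 67/1723 + 14582*(-7768/98413239) = 67/1723 - 113272976/98413239 = -188575650635/169566010797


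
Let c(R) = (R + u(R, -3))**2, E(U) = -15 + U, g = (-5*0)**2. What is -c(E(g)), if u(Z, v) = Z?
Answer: -900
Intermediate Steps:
g = 0 (g = 0**2 = 0)
c(R) = 4*R**2 (c(R) = (R + R)**2 = (2*R)**2 = 4*R**2)
-c(E(g)) = -4*(-15 + 0)**2 = -4*(-15)**2 = -4*225 = -1*900 = -900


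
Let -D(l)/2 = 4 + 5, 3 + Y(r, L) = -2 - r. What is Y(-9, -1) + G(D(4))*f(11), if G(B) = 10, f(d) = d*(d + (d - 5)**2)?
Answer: 5174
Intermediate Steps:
Y(r, L) = -5 - r (Y(r, L) = -3 + (-2 - r) = -5 - r)
D(l) = -18 (D(l) = -2*(4 + 5) = -2*9 = -18)
f(d) = d*(d + (-5 + d)**2)
Y(-9, -1) + G(D(4))*f(11) = (-5 - 1*(-9)) + 10*(11*(11 + (-5 + 11)**2)) = (-5 + 9) + 10*(11*(11 + 6**2)) = 4 + 10*(11*(11 + 36)) = 4 + 10*(11*47) = 4 + 10*517 = 4 + 5170 = 5174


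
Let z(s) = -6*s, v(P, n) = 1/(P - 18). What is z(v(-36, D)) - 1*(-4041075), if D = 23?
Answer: 36369676/9 ≈ 4.0411e+6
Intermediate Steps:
v(P, n) = 1/(-18 + P)
z(v(-36, D)) - 1*(-4041075) = -6/(-18 - 36) - 1*(-4041075) = -6/(-54) + 4041075 = -6*(-1/54) + 4041075 = 1/9 + 4041075 = 36369676/9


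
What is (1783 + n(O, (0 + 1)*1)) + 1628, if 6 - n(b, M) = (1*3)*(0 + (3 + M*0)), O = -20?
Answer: 3408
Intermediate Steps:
n(b, M) = -3 (n(b, M) = 6 - 1*3*(0 + (3 + M*0)) = 6 - 3*(0 + (3 + 0)) = 6 - 3*(0 + 3) = 6 - 3*3 = 6 - 1*9 = 6 - 9 = -3)
(1783 + n(O, (0 + 1)*1)) + 1628 = (1783 - 3) + 1628 = 1780 + 1628 = 3408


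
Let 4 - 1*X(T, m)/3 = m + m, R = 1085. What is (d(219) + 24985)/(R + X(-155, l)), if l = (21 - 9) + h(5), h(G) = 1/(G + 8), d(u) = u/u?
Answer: 324818/13319 ≈ 24.388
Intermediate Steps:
d(u) = 1
h(G) = 1/(8 + G)
l = 157/13 (l = (21 - 9) + 1/(8 + 5) = 12 + 1/13 = 157/13 ≈ 12.077)
X(T, m) = 12 - 6*m (X(T, m) = 12 - 3*(m + m) = 12 - 6*m)
(d(219) + 24985)/(R + X(-155, l)) = (1 + 24985)/(1085 + (12 - 6*157/13)) = 24986/(1085 + (12 - 942/13)) = 24986/(1085 - 786/13) = 24986/(13319/13) = 24986*(13/13319) = 324818/13319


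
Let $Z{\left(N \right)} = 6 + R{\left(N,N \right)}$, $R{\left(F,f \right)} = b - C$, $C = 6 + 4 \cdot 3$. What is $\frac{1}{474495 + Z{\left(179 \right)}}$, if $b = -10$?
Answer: $\frac{1}{474473} \approx 2.1076 \cdot 10^{-6}$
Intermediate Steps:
$C = 18$ ($C = 6 + 12 = 18$)
$R{\left(F,f \right)} = -28$ ($R{\left(F,f \right)} = -10 - 18 = -28$)
$Z{\left(N \right)} = -22$ ($Z{\left(N \right)} = 6 - 28 = -22$)
$\frac{1}{474495 + Z{\left(179 \right)}} = \frac{1}{474495 - 22} = \frac{1}{474473}$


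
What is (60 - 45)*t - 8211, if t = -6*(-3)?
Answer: -7941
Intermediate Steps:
t = 18
(60 - 45)*t - 8211 = (60 - 45)*18 - 8211 = 15*18 - 8211 = 270 - 8211 = -7941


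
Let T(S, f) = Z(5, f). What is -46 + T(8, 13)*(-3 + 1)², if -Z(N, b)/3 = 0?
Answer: -46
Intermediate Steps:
Z(N, b) = 0 (Z(N, b) = -3*0 = 0)
T(S, f) = 0
-46 + T(8, 13)*(-3 + 1)² = -46 + 0*(-3 + 1)² = -46 + 0*(-2)² = -46 + 0*4 = -46 + 0 = -46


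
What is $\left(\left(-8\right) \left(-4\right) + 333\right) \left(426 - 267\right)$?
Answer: $58035$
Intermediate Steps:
$\left(\left(-8\right) \left(-4\right) + 333\right) \left(426 - 267\right) = \left(32 + 333\right) 159 = 365 \cdot 159 = 58035$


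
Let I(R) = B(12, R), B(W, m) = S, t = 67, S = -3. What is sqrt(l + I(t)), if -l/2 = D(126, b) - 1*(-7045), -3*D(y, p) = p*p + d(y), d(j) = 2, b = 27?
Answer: 49*I*sqrt(51)/3 ≈ 116.64*I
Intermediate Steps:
D(y, p) = -2/3 - p**2/3 (D(y, p) = -(p*p + 2)/3 = -(p**2 + 2)/3 = -(2 + p**2)/3 = -2/3 - p**2/3)
B(W, m) = -3
l = -40808/3 (l = -2*((-2/3 - 1/3*27**2) - 1*(-7045)) = -2*((-2/3 - 1/3*729) + 7045) = -2*((-2/3 - 243) + 7045) = -2*(-731/3 + 7045) = -2*20404/3 = -40808/3 ≈ -13603.)
I(R) = -3
sqrt(l + I(t)) = sqrt(-40808/3 - 3) = sqrt(-40817/3) = 49*I*sqrt(51)/3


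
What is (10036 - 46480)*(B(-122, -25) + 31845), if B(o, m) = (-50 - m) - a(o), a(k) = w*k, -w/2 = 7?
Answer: -1097401728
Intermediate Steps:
w = -14 (w = -2*7 = -14)
a(k) = -14*k
B(o, m) = -50 - m + 14*o (B(o, m) = (-50 - m) - (-14)*o = (-50 - m) + 14*o = -50 - m + 14*o)
(10036 - 46480)*(B(-122, -25) + 31845) = (10036 - 46480)*((-50 - 1*(-25) + 14*(-122)) + 31845) = -36444*((-50 + 25 - 1708) + 31845) = -36444*(-1733 + 31845) = -36444*30112 = -1097401728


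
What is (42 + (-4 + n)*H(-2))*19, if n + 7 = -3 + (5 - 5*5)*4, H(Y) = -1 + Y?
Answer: 6156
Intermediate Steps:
n = -90 (n = -7 + (-3 + (5 - 5*5)*4) = -7 + (-3 + (5 - 25)*4) = -7 + (-3 - 20*4) = -7 + (-3 - 80) = -7 - 83 = -90)
(42 + (-4 + n)*H(-2))*19 = (42 + (-4 - 90)*(-1 - 2))*19 = (42 - 94*(-3))*19 = (42 + 282)*19 = 324*19 = 6156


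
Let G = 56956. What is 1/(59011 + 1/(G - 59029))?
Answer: 2073/122329802 ≈ 1.6946e-5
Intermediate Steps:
1/(59011 + 1/(G - 59029)) = 1/(59011 + 1/(56956 - 59029)) = 1/(59011 + 1/(-2073)) = 1/(59011 - 1/2073) = 1/(122329802/2073) = 2073/122329802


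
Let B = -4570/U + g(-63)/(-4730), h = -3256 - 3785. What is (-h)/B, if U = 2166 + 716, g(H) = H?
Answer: -4362814830/974297 ≈ -4477.9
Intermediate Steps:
U = 2882
h = -7041
B = -974297/619630 (B = -4570/2882 - 63/(-4730) = -4570*1/2882 - 63*(-1/4730) = -2285/1441 + 63/4730 = -974297/619630 ≈ -1.5724)
(-h)/B = (-1*(-7041))/(-974297/619630) = 7041*(-619630/974297) = -4362814830/974297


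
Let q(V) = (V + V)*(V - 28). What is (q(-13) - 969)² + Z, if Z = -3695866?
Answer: -3686457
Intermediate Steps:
q(V) = 2*V*(-28 + V) (q(V) = (2*V)*(-28 + V) = 2*V*(-28 + V))
(q(-13) - 969)² + Z = (2*(-13)*(-28 - 13) - 969)² - 3695866 = (2*(-13)*(-41) - 969)² - 3695866 = (1066 - 969)² - 3695866 = 97² - 3695866 = 9409 - 3695866 = -3686457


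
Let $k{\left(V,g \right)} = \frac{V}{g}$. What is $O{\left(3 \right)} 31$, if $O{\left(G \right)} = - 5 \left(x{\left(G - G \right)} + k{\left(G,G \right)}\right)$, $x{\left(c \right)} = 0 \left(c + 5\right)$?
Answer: $-155$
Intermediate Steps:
$x{\left(c \right)} = 0$ ($x{\left(c \right)} = 0 \left(5 + c\right) = 0$)
$O{\left(G \right)} = -5$ ($O{\left(G \right)} = - 5 \left(0 + \frac{G}{G}\right) = - 5 \left(0 + 1\right) = \left(-5\right) 1 = -5$)
$O{\left(3 \right)} 31 = \left(-5\right) 31 = -155$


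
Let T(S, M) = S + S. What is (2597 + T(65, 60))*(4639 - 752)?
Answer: 10599849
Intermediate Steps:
T(S, M) = 2*S
(2597 + T(65, 60))*(4639 - 752) = (2597 + 2*65)*(4639 - 752) = (2597 + 130)*3887 = 2727*3887 = 10599849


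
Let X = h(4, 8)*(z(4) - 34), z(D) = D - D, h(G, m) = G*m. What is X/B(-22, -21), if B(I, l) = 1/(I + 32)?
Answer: -10880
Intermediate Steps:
z(D) = 0
B(I, l) = 1/(32 + I)
X = -1088 (X = (4*8)*(0 - 34) = 32*(-34) = -1088)
X/B(-22, -21) = -1088/(1/(32 - 22)) = -1088/(1/10) = -1088/1/10 = -1088*10 = -10880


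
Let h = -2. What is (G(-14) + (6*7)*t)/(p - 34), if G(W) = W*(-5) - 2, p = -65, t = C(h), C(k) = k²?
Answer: -236/99 ≈ -2.3838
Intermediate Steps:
t = 4 (t = (-2)² = 4)
G(W) = -2 - 5*W (G(W) = -5*W - 2 = -2 - 5*W)
(G(-14) + (6*7)*t)/(p - 34) = ((-2 - 5*(-14)) + (6*7)*4)/(-65 - 34) = ((-2 + 70) + 42*4)/(-99) = (68 + 168)*(-1/99) = 236*(-1/99) = -236/99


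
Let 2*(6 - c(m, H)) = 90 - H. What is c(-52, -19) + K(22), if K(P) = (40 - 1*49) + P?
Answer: -71/2 ≈ -35.500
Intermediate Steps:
c(m, H) = -39 + H/2 (c(m, H) = 6 - (90 - H)/2 = 6 + (-45 + H/2) = -39 + H/2)
K(P) = -9 + P (K(P) = (40 - 49) + P = -9 + P)
c(-52, -19) + K(22) = (-39 + (½)*(-19)) + (-9 + 22) = (-39 - 19/2) + 13 = -97/2 + 13 = -71/2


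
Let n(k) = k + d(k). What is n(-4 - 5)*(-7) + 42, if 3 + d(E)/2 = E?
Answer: 273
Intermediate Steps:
d(E) = -6 + 2*E
n(k) = -6 + 3*k (n(k) = k + (-6 + 2*k) = -6 + 3*k)
n(-4 - 5)*(-7) + 42 = (-6 + 3*(-4 - 5))*(-7) + 42 = (-6 + 3*(-9))*(-7) + 42 = (-6 - 27)*(-7) + 42 = -33*(-7) + 42 = 231 + 42 = 273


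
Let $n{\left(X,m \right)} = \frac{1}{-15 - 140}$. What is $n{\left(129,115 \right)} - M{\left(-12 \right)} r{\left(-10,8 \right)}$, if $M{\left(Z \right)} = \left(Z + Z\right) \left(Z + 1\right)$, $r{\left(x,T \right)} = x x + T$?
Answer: $- \frac{4419361}{155} \approx -28512.0$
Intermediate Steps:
$r{\left(x,T \right)} = T + x^{2}$ ($r{\left(x,T \right)} = x^{2} + T = T + x^{2}$)
$M{\left(Z \right)} = 2 Z \left(1 + Z\right)$
$n{\left(X,m \right)} = - \frac{1}{155}$ ($n{\left(X,m \right)} = \frac{1}{-155} = - \frac{1}{155}$)
$n{\left(129,115 \right)} - M{\left(-12 \right)} r{\left(-10,8 \right)} = - \frac{1}{155} - 2 \left(-12\right) \left(1 - 12\right) \left(8 + \left(-10\right)^{2}\right) = - \frac{1}{155} - 2 \left(-12\right) \left(-11\right) \left(8 + 100\right) = - \frac{1}{155} - 264 \cdot 108 = - \frac{1}{155} - 28512 = - \frac{4419361}{155}$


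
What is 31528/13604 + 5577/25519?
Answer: 1302415/513551 ≈ 2.5361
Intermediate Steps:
31528/13604 + 5577/25519 = 31528*(1/13604) + 5577*(1/25519) = 7882/3401 + 33/151 = 1302415/513551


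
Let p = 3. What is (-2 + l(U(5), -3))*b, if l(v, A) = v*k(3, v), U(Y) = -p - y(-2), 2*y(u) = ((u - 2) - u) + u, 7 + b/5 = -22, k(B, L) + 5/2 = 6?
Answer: 1595/2 ≈ 797.50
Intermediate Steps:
k(B, L) = 7/2 (k(B, L) = -5/2 + 6 = 7/2)
b = -145 (b = -35 + 5*(-22) = -35 - 110 = -145)
y(u) = -1 + u/2 (y(u) = (((u - 2) - u) + u)/2 = (((-2 + u) - u) + u)/2 = (-2 + u)/2 = -1 + u/2)
U(Y) = -1 (U(Y) = -1*3 - (-1 + (½)*(-2)) = -3 - (-1 - 1) = -3 - 1*(-2) = -3 + 2 = -1)
l(v, A) = 7*v/2 (l(v, A) = v*(7/2) = 7*v/2)
(-2 + l(U(5), -3))*b = (-2 + (7/2)*(-1))*(-145) = (-2 - 7/2)*(-145) = -11/2*(-145) = 1595/2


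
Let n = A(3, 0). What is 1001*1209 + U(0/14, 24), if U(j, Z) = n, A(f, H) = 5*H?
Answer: 1210209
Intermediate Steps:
n = 0 (n = 5*0 = 0)
U(j, Z) = 0
1001*1209 + U(0/14, 24) = 1001*1209 + 0 = 1210209 + 0 = 1210209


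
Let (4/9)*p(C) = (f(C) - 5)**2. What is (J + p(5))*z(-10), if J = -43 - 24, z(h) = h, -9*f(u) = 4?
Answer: 55/18 ≈ 3.0556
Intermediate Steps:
f(u) = -4/9 (f(u) = -1/9*4 = -4/9)
p(C) = 2401/36 (p(C) = 9*(-4/9 - 5)**2/4 = 9*(-49/9)**2/4 = (9/4)*(2401/81) = 2401/36)
J = -67
(J + p(5))*z(-10) = (-67 + 2401/36)*(-10) = -11/36*(-10) = 55/18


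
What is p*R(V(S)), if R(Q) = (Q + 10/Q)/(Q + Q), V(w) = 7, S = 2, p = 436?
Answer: 12862/49 ≈ 262.49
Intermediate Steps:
R(Q) = (Q + 10/Q)/(2*Q) (R(Q) = (Q + 10/Q)/((2*Q)) = (Q + 10/Q)*(1/(2*Q)) = (Q + 10/Q)/(2*Q))
p*R(V(S)) = 436*(½ + 5/7²) = 436*(½ + 5*(1/49)) = 436*(½ + 5/49) = 436*(59/98) = 12862/49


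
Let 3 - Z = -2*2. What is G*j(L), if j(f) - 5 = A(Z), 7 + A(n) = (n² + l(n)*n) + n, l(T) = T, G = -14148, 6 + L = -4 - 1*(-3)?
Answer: -1457244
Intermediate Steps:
L = -7 (L = -6 + (-4 - 1*(-3)) = -6 + (-4 + 3) = -6 - 1 = -7)
Z = 7 (Z = 3 - (-2)*2 = 3 - 1*(-4) = 3 + 4 = 7)
A(n) = -7 + n + 2*n² (A(n) = -7 + ((n² + n*n) + n) = -7 + ((n² + n²) + n) = -7 + (2*n² + n) = -7 + (n + 2*n²) = -7 + n + 2*n²)
j(f) = 103 (j(f) = 5 + (-7 + 7 + 2*7²) = 5 + (-7 + 7 + 2*49) = 5 + (-7 + 7 + 98) = 5 + 98 = 103)
G*j(L) = -14148*103 = -1457244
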